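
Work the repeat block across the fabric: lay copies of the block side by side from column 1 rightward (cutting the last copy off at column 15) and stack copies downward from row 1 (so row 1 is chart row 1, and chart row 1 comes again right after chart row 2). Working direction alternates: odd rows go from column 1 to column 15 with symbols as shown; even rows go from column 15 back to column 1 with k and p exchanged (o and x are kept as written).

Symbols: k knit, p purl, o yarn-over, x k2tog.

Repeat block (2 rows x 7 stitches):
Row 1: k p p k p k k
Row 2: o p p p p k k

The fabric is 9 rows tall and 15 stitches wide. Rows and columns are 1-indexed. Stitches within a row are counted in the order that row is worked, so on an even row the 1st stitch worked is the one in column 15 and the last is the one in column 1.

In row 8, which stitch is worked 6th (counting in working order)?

Row 8 uses chart row ((8-1) mod 2)+1 = 2. Row 8 is even, so WS.
Chart row 2 tiled across columns 1-15: o p p p p k k o p p p p k k o
WS: work from column 15 back to column 1 (reverse the tiled row), swapping k<->p (o and x unchanged).
Row 8 as worked: o p p k k k k o p p k k k k o
Counting 6 along the worked row gives k.

Stitch:
k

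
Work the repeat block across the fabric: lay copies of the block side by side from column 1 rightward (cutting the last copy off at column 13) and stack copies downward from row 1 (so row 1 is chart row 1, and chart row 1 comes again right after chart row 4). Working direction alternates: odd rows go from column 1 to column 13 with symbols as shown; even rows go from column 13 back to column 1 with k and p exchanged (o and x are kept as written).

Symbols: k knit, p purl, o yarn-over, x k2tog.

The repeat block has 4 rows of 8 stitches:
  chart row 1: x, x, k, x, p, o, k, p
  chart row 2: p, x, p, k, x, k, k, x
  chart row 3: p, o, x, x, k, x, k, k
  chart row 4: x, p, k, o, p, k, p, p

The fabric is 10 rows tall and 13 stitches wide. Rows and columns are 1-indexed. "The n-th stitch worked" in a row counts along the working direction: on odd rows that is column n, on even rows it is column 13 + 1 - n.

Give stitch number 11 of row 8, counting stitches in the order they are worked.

Row 8 uses chart row ((8-1) mod 4)+1 = 4. Row 8 is even, so WS.
Chart row 4 tiled across columns 1-13: x p k o p k p p x p k o p
WS: work from column 13 back to column 1 (reverse the tiled row), swapping k<->p (o and x unchanged).
Row 8 as worked: k o p k x k k p k o p k x
Stitch 11 in working order -> p

Stitch:
p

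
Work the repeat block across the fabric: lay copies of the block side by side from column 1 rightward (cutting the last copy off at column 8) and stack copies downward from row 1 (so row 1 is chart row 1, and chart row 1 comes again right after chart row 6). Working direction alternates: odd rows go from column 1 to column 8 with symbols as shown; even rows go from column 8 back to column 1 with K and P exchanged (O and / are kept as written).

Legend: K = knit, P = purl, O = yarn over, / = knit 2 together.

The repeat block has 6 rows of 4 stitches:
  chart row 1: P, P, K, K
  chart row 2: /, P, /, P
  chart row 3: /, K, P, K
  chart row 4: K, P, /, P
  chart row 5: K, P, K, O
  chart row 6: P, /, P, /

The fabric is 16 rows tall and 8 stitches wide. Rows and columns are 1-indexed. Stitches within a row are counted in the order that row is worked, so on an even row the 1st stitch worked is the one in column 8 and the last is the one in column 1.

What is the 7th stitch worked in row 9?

Result:
P

Derivation:
Row 9: (9-1) mod 6 = 2, so use chart row 3. Odd row -> RS.
Chart row 3 tiled across columns 1-8: / K P K / K P K
Right side: take the tiled row as-is (worked left to right from column 1).
The 7th stitch worked is P.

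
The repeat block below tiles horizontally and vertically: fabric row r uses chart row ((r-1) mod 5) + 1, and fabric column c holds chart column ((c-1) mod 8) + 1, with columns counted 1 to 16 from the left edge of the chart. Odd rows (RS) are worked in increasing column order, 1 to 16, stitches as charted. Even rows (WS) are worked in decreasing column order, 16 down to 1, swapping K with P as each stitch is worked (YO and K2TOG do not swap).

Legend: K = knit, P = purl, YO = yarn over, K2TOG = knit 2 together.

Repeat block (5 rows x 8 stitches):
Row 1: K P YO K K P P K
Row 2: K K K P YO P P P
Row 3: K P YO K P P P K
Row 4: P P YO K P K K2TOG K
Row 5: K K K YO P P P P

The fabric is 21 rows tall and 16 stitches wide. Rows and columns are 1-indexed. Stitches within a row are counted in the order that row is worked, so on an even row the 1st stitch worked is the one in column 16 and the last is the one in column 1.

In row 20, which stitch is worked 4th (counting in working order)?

== STITCH ==
K

Derivation:
Row 20: (20-1) mod 5 = 4, so use chart row 5. Even row -> WS.
Chart row 5 tiled across columns 1-16: K K K YO P P P P K K K YO P P P P
Wrong side: read the tiled row from column 16 down to 1 and exchange K with P (leave YO, K2TOG).
Row 20 as worked: K K K K YO P P P K K K K YO P P P
Stitch 4 in working order -> K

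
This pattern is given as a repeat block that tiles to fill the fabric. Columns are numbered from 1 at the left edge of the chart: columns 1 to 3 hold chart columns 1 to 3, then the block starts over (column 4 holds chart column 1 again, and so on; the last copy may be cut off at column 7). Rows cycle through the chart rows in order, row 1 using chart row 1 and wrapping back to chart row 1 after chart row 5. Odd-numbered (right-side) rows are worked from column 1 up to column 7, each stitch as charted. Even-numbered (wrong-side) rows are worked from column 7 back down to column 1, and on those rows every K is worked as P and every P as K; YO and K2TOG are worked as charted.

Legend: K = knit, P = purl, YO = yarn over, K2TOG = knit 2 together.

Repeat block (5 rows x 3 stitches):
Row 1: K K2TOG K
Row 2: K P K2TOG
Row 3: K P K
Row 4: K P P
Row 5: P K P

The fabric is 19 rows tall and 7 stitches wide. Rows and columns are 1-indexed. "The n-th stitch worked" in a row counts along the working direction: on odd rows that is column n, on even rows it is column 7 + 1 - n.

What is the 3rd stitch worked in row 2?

For row 2: chart row = ((2-1) mod 5) + 1 = 2; this is a WS (even) row.
Chart row 2 tiled across columns 1-7: K P K2TOG K P K2TOG K
WS row: flip the tiled sequence (start at column 7) and apply K<->P; YO and K2TOG stay.
Row 2 as worked: P K2TOG K P K2TOG K P
The 3rd stitch worked is K.

Stitch:
K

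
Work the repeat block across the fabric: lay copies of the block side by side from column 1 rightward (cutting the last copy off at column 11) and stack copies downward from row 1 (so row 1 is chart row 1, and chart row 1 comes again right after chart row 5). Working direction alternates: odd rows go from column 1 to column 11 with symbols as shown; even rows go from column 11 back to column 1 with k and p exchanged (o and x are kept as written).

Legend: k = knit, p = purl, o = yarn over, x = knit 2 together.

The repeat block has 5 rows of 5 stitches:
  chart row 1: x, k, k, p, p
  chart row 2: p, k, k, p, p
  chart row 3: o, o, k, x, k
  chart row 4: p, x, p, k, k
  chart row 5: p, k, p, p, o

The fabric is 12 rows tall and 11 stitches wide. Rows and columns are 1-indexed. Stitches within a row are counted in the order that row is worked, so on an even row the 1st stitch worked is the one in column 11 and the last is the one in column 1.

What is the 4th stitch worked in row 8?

Stitch:
p

Derivation:
Row 8 uses chart row ((8-1) mod 5)+1 = 3. Row 8 is even, so WS.
Chart row 3 tiled across columns 1-11: o o k x k o o k x k o
WS: work from column 11 back to column 1 (reverse the tiled row), swapping k<->p (o and x unchanged).
Row 8 as worked: o p x p o o p x p o o
Counting 4 along the worked row gives p.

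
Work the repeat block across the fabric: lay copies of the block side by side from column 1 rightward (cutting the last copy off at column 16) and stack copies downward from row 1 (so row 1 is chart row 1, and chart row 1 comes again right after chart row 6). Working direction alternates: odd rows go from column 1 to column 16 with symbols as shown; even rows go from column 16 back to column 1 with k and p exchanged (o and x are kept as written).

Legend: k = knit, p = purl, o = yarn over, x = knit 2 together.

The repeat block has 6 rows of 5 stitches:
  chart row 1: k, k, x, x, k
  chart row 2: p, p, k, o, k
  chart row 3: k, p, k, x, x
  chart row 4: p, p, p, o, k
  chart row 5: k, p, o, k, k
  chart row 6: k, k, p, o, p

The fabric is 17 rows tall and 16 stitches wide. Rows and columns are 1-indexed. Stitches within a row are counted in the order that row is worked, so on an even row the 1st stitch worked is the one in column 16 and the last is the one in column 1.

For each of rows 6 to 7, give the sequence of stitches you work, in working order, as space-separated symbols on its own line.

Result:
p k o k p p k o k p p k o k p p
k k x x k k k x x k k k x x k k

Derivation:
Row 6: chart row 6, WS - tiled (columns 1-16): k k p o p k k p o p k k p o p k; work from column 16 back to 1 with k<->p swapped.
Row 7: chart row 1, RS - tile across columns 1-16 and work as-is.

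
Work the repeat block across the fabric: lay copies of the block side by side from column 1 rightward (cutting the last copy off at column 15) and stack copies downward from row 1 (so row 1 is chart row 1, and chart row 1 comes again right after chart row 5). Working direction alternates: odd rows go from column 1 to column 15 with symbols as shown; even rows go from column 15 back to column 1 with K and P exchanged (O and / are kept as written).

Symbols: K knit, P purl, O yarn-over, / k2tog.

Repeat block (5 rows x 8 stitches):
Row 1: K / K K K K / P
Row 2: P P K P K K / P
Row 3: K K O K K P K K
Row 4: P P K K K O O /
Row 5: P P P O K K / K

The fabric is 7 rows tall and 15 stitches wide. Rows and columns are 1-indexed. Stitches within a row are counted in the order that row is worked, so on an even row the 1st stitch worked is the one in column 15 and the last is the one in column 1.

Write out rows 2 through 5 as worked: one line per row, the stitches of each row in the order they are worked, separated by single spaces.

Result:
/ P P K P K K K / P P K P K K
K K O K K P K K K K O K K P K
O O P P P K K / O O P P P K K
P P P O K K / K P P P O K K /

Derivation:
Row 2: chart row 2, WS - tiled (columns 1-15): P P K P K K / P P P K P K K /; work from column 15 back to 1 with K<->P swapped.
Row 3: chart row 3, RS - tile across columns 1-15 and work as-is.
Row 4: chart row 4, WS - tiled (columns 1-15): P P K K K O O / P P K K K O O; work from column 15 back to 1 with K<->P swapped.
Row 5: chart row 5, RS - tile across columns 1-15 and work as-is.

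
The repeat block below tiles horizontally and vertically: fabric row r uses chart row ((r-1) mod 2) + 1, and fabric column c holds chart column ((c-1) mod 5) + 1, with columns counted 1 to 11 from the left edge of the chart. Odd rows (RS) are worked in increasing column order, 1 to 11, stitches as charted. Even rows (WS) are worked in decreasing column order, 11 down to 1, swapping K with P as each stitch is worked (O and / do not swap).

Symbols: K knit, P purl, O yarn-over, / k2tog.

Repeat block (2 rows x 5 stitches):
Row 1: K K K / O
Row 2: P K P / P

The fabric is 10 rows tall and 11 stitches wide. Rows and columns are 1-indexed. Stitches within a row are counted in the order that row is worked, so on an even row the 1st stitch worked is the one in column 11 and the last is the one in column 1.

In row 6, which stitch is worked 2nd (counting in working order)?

Result:
K

Derivation:
For row 6: chart row = ((6-1) mod 2) + 1 = 2; this is a WS (even) row.
Chart row 2 tiled across columns 1-11: P K P / P P K P / P P
WS row: flip the tiled sequence (start at column 11) and apply K<->P; O and / stay.
Row 6 as worked: K K / K P K K / K P K
Counting 2 along the worked row gives K.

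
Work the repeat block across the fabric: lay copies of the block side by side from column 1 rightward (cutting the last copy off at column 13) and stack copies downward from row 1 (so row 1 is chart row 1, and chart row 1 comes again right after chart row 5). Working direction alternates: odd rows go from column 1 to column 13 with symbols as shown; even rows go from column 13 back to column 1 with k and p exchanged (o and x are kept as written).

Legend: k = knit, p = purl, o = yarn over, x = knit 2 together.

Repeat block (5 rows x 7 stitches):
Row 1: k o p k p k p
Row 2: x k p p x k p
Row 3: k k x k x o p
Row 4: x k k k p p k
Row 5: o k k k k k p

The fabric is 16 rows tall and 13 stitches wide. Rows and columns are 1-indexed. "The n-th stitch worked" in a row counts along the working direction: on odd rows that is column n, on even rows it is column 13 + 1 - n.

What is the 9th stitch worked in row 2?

For row 2: chart row = ((2-1) mod 5) + 1 = 2; this is a WS (even) row.
Chart row 2 tiled across columns 1-13: x k p p x k p x k p p x k
WS: work from column 13 back to column 1 (reverse the tiled row), swapping k<->p (o and x unchanged).
Row 2 as worked: p x k k p x k p x k k p x
Stitch 9 in working order -> x

== STITCH ==
x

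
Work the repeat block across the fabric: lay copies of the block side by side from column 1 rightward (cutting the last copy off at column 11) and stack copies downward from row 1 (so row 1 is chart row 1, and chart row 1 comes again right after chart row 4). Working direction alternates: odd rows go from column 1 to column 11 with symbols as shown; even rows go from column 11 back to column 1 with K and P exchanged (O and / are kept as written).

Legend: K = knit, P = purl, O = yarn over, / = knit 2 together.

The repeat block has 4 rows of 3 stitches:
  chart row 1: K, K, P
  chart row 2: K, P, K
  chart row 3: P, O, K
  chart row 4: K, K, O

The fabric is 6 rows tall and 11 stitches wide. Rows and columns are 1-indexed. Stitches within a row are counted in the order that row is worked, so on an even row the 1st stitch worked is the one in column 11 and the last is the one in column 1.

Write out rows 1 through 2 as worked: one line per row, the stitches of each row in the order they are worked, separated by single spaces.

Row 1: chart row 1, RS - tile across columns 1-11 and work as-is.
Row 2: chart row 2, WS - tiled (columns 1-11): K P K K P K K P K K P; work from column 11 back to 1 with K<->P swapped.

Result:
K K P K K P K K P K K
K P P K P P K P P K P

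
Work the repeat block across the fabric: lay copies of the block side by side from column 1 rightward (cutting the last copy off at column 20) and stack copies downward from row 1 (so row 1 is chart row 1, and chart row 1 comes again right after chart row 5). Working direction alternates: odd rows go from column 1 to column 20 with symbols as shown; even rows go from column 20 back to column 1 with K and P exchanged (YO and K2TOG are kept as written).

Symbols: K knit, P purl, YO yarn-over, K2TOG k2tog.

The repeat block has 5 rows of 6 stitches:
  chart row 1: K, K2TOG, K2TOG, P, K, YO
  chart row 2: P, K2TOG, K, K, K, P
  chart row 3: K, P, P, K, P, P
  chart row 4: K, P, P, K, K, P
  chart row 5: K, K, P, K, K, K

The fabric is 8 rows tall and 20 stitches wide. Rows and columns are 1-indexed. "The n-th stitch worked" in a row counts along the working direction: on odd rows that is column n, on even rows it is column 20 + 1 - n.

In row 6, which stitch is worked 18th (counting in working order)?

== STITCH ==
K2TOG

Derivation:
Row 6 uses chart row ((6-1) mod 5)+1 = 1. Row 6 is even, so WS.
Chart row 1 tiled across columns 1-20: K K2TOG K2TOG P K YO K K2TOG K2TOG P K YO K K2TOG K2TOG P K YO K K2TOG
WS row: flip the tiled sequence (start at column 20) and apply K<->P; YO and K2TOG stay.
Row 6 as worked: K2TOG P YO P K K2TOG K2TOG P YO P K K2TOG K2TOG P YO P K K2TOG K2TOG P
Counting 18 along the worked row gives K2TOG.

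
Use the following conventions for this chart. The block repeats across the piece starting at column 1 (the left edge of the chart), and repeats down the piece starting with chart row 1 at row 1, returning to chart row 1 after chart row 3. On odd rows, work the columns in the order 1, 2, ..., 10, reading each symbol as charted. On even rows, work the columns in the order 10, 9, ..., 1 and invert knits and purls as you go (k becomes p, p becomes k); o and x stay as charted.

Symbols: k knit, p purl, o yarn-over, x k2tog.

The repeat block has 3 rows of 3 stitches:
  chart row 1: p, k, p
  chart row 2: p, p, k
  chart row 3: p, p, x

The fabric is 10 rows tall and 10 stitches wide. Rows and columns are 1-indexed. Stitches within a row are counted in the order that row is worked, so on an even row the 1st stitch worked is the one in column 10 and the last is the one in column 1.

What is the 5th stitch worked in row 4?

Row 4 uses chart row ((4-1) mod 3)+1 = 1. Row 4 is even, so WS.
Chart row 1 tiled across columns 1-10: p k p p k p p k p p
Wrong side: read the tiled row from column 10 down to 1 and exchange k with p (leave o, x).
Row 4 as worked: k k p k k p k k p k
The 5th stitch worked is k.

Stitch:
k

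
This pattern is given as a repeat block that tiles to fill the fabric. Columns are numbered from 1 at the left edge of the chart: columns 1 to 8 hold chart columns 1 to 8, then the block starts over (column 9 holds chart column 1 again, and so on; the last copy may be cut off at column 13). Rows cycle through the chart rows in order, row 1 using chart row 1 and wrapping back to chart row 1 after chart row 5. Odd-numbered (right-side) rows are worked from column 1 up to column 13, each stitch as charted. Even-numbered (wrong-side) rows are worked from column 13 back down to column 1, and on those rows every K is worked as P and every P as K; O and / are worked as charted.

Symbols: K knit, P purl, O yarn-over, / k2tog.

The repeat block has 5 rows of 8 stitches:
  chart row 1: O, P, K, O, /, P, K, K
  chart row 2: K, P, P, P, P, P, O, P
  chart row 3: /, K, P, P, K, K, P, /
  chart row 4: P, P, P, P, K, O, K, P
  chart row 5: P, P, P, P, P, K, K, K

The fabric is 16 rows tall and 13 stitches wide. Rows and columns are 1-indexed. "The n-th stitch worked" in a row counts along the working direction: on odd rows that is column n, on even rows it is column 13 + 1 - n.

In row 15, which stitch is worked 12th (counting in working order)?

Row 15 uses chart row ((15-1) mod 5)+1 = 5. Row 15 is odd, so RS.
Chart row 5 tiled across columns 1-13: P P P P P K K K P P P P P
Right side: take the tiled row as-is (worked left to right from column 1).
Stitch 12 in working order -> P

== STITCH ==
P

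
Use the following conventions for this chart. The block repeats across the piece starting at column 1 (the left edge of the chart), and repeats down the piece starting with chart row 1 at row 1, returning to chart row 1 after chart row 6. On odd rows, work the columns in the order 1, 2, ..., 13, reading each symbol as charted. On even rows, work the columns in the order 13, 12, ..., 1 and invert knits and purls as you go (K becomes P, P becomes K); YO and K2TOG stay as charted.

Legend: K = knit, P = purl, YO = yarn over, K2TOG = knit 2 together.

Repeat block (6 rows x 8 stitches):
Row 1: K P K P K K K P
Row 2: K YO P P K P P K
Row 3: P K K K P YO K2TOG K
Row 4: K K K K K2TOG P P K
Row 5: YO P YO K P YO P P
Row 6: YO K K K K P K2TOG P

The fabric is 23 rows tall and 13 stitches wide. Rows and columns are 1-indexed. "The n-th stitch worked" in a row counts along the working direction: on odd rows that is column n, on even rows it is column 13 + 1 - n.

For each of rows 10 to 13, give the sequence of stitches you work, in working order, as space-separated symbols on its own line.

Row 10: chart row 4, WS - tiled (columns 1-13): K K K K K2TOG P P K K K K K K2TOG; work from column 13 back to 1 with K<->P swapped.
Row 11: chart row 5, RS - tile across columns 1-13 and work as-is.
Row 12: chart row 6, WS - tiled (columns 1-13): YO K K K K P K2TOG P YO K K K K; work from column 13 back to 1 with K<->P swapped.
Row 13: chart row 1, RS - tile across columns 1-13 and work as-is.

== ROWS AS WORKED ==
K2TOG P P P P P K K K2TOG P P P P
YO P YO K P YO P P YO P YO K P
P P P P YO K K2TOG K P P P P YO
K P K P K K K P K P K P K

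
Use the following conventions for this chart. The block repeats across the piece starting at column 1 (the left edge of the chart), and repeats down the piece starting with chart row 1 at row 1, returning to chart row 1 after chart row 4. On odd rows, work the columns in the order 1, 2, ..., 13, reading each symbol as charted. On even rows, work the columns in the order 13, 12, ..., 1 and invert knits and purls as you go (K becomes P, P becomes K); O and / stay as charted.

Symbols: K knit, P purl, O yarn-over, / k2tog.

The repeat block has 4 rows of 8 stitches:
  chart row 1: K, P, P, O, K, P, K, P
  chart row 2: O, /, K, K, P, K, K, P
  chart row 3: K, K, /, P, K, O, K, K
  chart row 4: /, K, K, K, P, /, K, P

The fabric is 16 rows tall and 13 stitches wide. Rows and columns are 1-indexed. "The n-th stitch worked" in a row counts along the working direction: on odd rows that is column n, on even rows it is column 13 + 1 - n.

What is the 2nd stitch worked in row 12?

Stitch:
P

Derivation:
Row 12 uses chart row ((12-1) mod 4)+1 = 4. Row 12 is even, so WS.
Chart row 4 tiled across columns 1-13: / K K K P / K P / K K K P
WS row: flip the tiled sequence (start at column 13) and apply K<->P; O and / stay.
Row 12 as worked: K P P P / K P / K P P P /
The 2nd stitch worked is P.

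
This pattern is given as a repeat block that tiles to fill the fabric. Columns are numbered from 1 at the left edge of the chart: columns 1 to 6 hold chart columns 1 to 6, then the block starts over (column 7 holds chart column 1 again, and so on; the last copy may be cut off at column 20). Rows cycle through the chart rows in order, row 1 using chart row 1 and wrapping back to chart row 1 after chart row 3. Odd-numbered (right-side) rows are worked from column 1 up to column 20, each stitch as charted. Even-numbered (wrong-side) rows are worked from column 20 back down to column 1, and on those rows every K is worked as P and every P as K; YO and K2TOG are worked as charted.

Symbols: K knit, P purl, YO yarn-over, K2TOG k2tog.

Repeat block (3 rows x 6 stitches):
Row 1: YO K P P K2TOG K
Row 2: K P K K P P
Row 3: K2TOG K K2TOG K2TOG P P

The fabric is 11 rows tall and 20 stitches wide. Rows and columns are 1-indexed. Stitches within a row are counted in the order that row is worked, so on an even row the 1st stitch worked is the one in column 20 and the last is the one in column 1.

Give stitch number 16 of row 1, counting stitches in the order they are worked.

Row 1: (1-1) mod 3 = 0, so use chart row 1. Odd row -> RS.
Chart row 1 tiled across columns 1-20: YO K P P K2TOG K YO K P P K2TOG K YO K P P K2TOG K YO K
RS row: no reversal, no swap; stitch n worked = column n.
The 16th stitch worked is P.

== STITCH ==
P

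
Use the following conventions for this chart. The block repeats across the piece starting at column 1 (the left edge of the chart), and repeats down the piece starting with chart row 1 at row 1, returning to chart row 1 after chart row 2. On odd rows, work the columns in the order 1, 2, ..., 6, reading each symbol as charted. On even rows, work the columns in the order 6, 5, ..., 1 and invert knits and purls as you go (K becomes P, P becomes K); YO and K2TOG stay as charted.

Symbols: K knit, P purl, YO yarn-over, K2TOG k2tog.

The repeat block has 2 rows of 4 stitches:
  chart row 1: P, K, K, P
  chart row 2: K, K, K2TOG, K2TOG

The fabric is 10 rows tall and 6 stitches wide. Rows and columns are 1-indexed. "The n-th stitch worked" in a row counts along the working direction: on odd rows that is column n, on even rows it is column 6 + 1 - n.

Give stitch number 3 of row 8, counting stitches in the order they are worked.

== STITCH ==
K2TOG

Derivation:
For row 8: chart row = ((8-1) mod 2) + 1 = 2; this is a WS (even) row.
Chart row 2 tiled across columns 1-6: K K K2TOG K2TOG K K
Wrong side: read the tiled row from column 6 down to 1 and exchange K with P (leave YO, K2TOG).
Row 8 as worked: P P K2TOG K2TOG P P
The 3rd stitch worked is K2TOG.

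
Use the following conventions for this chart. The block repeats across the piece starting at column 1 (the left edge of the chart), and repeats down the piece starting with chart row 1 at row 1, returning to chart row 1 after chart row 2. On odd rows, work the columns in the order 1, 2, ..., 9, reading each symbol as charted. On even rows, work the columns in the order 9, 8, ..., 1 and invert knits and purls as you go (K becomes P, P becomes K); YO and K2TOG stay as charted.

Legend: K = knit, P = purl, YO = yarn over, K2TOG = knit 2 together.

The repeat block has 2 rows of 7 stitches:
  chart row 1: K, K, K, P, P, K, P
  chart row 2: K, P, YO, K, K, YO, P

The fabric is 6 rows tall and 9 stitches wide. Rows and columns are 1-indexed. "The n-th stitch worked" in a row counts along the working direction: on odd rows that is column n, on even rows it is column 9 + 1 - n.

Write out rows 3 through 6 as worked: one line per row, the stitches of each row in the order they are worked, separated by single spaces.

Row 3: chart row 1, RS - tile across columns 1-9 and work as-is.
Row 4: chart row 2, WS - tiled (columns 1-9): K P YO K K YO P K P; work from column 9 back to 1 with K<->P swapped.
Row 5: chart row 1, RS - tile across columns 1-9 and work as-is.
Row 6: chart row 2, WS - tiled (columns 1-9): K P YO K K YO P K P; work from column 9 back to 1 with K<->P swapped.

== ROWS AS WORKED ==
K K K P P K P K K
K P K YO P P YO K P
K K K P P K P K K
K P K YO P P YO K P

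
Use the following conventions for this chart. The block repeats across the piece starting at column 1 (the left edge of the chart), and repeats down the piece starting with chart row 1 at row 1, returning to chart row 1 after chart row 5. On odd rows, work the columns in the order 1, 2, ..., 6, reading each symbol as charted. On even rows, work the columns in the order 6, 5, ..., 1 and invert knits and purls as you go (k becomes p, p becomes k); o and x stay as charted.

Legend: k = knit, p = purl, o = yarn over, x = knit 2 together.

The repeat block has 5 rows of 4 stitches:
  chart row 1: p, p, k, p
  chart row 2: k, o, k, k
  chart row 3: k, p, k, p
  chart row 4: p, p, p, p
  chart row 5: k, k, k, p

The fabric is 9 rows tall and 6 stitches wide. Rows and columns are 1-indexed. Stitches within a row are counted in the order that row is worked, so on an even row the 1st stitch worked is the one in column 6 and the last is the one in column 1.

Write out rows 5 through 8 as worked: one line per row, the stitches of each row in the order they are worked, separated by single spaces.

Row 5: chart row 5, RS - tile across columns 1-6 and work as-is.
Row 6: chart row 1, WS - tiled (columns 1-6): p p k p p p; work from column 6 back to 1 with k<->p swapped.
Row 7: chart row 2, RS - tile across columns 1-6 and work as-is.
Row 8: chart row 3, WS - tiled (columns 1-6): k p k p k p; work from column 6 back to 1 with k<->p swapped.

Result:
k k k p k k
k k k p k k
k o k k k o
k p k p k p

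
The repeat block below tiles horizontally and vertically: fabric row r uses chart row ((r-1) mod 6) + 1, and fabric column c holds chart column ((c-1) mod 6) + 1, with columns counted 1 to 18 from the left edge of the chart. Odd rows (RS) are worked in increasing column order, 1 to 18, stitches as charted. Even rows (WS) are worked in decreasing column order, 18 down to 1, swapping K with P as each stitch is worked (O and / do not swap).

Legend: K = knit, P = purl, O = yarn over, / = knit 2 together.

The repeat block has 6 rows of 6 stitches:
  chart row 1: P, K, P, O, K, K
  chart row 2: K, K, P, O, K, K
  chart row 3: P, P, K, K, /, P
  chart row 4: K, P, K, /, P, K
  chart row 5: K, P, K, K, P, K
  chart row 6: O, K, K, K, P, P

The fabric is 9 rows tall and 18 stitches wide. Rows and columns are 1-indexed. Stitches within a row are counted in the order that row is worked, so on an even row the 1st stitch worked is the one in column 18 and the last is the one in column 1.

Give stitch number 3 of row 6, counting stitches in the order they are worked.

For row 6: chart row = ((6-1) mod 6) + 1 = 6; this is a WS (even) row.
Chart row 6 tiled across columns 1-18: O K K K P P O K K K P P O K K K P P
Wrong side: read the tiled row from column 18 down to 1 and exchange K with P (leave O, /).
Row 6 as worked: K K P P P O K K P P P O K K P P P O
The 3rd stitch worked is P.

== STITCH ==
P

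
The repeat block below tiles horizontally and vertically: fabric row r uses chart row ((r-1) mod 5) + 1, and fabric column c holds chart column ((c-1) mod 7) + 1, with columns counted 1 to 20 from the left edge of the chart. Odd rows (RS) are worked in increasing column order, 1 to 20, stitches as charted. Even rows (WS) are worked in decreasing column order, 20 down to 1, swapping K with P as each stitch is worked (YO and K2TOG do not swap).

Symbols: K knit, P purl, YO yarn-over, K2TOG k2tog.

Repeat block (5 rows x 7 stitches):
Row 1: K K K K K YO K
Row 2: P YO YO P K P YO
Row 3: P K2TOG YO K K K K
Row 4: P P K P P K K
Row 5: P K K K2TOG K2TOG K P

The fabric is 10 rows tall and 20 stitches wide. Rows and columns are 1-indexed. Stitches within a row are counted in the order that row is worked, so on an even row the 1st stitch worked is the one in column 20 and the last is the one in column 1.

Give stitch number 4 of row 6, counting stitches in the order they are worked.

Row 6 uses chart row ((6-1) mod 5)+1 = 1. Row 6 is even, so WS.
Chart row 1 tiled across columns 1-20: K K K K K YO K K K K K K YO K K K K K K YO
Wrong side: read the tiled row from column 20 down to 1 and exchange K with P (leave YO, K2TOG).
Row 6 as worked: YO P P P P P P YO P P P P P P YO P P P P P
The 4th stitch worked is P.

Stitch:
P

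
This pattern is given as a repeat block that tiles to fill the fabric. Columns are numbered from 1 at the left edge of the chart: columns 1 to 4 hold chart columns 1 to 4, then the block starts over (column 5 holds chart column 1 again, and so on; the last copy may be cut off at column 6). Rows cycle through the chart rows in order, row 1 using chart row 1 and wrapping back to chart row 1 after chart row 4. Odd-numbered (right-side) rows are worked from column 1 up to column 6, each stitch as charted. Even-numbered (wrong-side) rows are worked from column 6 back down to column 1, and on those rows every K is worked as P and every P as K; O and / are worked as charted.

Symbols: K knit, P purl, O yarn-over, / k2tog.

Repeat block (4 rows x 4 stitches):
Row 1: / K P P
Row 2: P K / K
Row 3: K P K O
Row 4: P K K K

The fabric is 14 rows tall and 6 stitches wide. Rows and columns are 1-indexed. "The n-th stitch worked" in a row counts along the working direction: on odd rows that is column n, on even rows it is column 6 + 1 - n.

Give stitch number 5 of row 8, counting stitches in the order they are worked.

For row 8: chart row = ((8-1) mod 4) + 1 = 4; this is a WS (even) row.
Chart row 4 tiled across columns 1-6: P K K K P K
WS: work from column 6 back to column 1 (reverse the tiled row), swapping K<->P (O and / unchanged).
Row 8 as worked: P K P P P K
The 5th stitch worked is P.

Stitch:
P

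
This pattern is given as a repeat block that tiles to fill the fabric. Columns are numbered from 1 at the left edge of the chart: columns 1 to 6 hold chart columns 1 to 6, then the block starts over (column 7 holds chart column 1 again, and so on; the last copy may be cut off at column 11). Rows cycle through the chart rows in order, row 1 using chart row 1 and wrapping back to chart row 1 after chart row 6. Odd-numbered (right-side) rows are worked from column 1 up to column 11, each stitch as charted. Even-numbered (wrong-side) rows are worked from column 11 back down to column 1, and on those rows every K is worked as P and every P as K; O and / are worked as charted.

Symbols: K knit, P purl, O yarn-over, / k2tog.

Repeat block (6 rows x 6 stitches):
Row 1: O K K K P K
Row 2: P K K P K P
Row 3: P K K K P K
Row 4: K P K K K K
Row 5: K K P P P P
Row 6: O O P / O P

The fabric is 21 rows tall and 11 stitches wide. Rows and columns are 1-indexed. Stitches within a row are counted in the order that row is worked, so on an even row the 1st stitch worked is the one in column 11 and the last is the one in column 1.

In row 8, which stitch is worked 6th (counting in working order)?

Row 8: (8-1) mod 6 = 1, so use chart row 2. Even row -> WS.
Chart row 2 tiled across columns 1-11: P K K P K P P K K P K
WS: work from column 11 back to column 1 (reverse the tiled row), swapping K<->P (O and / unchanged).
Row 8 as worked: P K P P K K P K P P K
Stitch 6 in working order -> K

Result:
K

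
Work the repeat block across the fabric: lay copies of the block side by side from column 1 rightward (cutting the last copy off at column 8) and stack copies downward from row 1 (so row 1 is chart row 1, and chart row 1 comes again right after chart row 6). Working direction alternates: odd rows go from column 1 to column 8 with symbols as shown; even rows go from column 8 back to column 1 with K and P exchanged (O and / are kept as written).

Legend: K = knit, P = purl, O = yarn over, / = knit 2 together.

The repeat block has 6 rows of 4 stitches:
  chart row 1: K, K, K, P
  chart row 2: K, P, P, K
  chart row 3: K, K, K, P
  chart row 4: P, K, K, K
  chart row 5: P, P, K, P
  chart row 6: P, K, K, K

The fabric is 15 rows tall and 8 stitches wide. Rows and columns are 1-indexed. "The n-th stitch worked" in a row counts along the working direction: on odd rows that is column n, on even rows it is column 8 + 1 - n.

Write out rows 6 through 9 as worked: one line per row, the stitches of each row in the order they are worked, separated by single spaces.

Row 6: chart row 6, WS - tiled (columns 1-8): P K K K P K K K; work from column 8 back to 1 with K<->P swapped.
Row 7: chart row 1, RS - tile across columns 1-8 and work as-is.
Row 8: chart row 2, WS - tiled (columns 1-8): K P P K K P P K; work from column 8 back to 1 with K<->P swapped.
Row 9: chart row 3, RS - tile across columns 1-8 and work as-is.

== ROWS AS WORKED ==
P P P K P P P K
K K K P K K K P
P K K P P K K P
K K K P K K K P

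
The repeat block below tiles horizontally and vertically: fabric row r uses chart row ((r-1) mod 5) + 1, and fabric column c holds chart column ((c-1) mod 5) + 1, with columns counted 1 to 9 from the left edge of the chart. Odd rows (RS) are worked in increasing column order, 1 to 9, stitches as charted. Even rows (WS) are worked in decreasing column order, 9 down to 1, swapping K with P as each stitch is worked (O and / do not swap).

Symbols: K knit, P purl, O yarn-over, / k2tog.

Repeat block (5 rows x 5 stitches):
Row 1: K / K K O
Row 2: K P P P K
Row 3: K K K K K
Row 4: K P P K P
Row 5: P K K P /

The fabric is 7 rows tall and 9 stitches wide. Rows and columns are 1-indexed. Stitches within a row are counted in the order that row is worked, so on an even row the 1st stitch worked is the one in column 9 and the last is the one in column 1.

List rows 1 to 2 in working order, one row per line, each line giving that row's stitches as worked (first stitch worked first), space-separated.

Rows as worked:
K / K K O K / K K
K K K P P K K K P

Derivation:
Row 1: chart row 1, RS - tile across columns 1-9 and work as-is.
Row 2: chart row 2, WS - tiled (columns 1-9): K P P P K K P P P; work from column 9 back to 1 with K<->P swapped.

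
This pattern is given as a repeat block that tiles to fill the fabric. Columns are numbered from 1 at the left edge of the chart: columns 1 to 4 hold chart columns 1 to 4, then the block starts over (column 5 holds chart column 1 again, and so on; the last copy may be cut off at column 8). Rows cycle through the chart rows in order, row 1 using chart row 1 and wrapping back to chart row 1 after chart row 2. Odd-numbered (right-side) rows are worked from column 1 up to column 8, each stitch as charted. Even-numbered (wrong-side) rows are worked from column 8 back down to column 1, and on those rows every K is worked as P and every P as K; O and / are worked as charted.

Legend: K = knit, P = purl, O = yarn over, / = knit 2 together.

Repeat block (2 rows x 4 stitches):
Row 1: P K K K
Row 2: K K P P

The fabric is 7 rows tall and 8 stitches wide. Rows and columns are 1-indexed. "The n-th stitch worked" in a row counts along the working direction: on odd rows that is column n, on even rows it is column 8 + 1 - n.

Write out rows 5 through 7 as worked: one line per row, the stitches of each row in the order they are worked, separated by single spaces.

Row 5: chart row 1, RS - tile across columns 1-8 and work as-is.
Row 6: chart row 2, WS - tiled (columns 1-8): K K P P K K P P; work from column 8 back to 1 with K<->P swapped.
Row 7: chart row 1, RS - tile across columns 1-8 and work as-is.

Result:
P K K K P K K K
K K P P K K P P
P K K K P K K K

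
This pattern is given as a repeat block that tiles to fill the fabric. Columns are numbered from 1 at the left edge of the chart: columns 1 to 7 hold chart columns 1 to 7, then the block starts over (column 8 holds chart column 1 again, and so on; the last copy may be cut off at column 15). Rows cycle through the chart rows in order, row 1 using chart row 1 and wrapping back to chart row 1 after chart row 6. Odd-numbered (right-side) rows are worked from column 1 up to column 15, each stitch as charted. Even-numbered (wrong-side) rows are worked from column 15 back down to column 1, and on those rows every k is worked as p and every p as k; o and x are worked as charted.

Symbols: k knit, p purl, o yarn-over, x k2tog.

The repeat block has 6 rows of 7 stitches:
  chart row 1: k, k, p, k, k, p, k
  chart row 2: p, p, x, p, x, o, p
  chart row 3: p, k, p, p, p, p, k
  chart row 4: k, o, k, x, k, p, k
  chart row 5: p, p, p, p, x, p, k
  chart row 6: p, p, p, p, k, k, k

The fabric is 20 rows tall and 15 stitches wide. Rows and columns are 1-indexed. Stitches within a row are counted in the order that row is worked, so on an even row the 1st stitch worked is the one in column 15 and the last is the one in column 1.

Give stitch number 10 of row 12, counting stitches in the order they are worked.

Stitch:
p

Derivation:
Row 12 uses chart row ((12-1) mod 6)+1 = 6. Row 12 is even, so WS.
Chart row 6 tiled across columns 1-15: p p p p k k k p p p p k k k p
WS row: flip the tiled sequence (start at column 15) and apply k<->p; o and x stay.
Row 12 as worked: k p p p k k k k p p p k k k k
The 10th stitch worked is p.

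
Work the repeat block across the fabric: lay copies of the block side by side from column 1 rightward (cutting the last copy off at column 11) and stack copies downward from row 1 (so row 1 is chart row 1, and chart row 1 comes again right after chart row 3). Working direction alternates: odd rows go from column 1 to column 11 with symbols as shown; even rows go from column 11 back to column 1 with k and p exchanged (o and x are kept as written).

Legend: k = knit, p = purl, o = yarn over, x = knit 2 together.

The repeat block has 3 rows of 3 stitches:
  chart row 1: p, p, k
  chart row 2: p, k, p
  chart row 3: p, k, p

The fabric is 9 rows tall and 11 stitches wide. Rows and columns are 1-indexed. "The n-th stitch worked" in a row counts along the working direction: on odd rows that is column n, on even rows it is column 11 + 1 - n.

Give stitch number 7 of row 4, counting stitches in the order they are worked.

Row 4: (4-1) mod 3 = 0, so use chart row 1. Even row -> WS.
Chart row 1 tiled across columns 1-11: p p k p p k p p k p p
WS: work from column 11 back to column 1 (reverse the tiled row), swapping k<->p (o and x unchanged).
Row 4 as worked: k k p k k p k k p k k
The 7th stitch worked is k.

== STITCH ==
k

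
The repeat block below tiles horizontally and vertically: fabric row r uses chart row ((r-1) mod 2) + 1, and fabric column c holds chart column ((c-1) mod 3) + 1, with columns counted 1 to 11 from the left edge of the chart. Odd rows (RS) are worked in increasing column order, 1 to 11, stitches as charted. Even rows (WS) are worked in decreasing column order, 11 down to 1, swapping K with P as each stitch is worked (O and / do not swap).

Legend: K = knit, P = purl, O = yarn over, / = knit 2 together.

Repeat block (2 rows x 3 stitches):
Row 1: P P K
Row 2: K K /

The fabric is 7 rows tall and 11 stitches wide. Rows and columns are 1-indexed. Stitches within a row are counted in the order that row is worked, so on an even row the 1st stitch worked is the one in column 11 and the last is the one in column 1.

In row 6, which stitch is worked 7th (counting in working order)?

Row 6 uses chart row ((6-1) mod 2)+1 = 2. Row 6 is even, so WS.
Chart row 2 tiled across columns 1-11: K K / K K / K K / K K
WS row: flip the tiled sequence (start at column 11) and apply K<->P; O and / stay.
Row 6 as worked: P P / P P / P P / P P
Stitch 7 in working order -> P

Stitch:
P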